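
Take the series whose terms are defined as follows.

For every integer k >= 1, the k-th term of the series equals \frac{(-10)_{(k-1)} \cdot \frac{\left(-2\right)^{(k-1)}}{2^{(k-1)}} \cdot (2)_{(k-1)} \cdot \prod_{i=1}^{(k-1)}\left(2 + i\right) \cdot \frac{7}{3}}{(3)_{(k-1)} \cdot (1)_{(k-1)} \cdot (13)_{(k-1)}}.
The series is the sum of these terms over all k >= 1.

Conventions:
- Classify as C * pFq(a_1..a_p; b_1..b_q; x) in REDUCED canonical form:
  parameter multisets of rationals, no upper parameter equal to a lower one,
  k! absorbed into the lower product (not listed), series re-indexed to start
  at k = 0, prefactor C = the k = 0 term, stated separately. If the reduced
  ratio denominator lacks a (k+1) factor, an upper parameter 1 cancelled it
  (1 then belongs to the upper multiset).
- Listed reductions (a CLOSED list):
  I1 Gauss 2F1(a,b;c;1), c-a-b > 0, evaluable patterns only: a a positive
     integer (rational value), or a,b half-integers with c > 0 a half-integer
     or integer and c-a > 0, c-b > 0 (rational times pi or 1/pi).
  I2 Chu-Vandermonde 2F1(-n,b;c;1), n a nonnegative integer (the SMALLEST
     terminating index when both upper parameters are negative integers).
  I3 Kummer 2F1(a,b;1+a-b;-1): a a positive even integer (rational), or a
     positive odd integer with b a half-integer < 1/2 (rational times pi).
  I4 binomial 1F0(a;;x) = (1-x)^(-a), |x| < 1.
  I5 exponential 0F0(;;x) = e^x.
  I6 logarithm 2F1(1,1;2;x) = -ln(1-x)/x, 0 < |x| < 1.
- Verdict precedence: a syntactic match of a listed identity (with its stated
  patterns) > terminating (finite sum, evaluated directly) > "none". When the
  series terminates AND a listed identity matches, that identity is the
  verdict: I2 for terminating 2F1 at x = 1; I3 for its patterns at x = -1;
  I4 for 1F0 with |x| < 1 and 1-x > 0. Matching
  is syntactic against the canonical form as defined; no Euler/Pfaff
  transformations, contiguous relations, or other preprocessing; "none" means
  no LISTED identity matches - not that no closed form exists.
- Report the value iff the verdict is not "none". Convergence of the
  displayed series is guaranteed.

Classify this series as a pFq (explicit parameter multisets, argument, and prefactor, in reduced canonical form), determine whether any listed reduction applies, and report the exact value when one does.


Structural cue: from the first term \frac{7}{3}: the parameter 3 appears in both the upper and lower lists and cancels.
Term ratio: r(k) = -1 * (k-10) (k+2) / [(k+13) (k+1)] - rational in k. x = -1; t_0 = \frac{7}{3}; negate the roots.

Prefactor \frac{7}{3}, argument -1: 2F1 with upper {-10, 2} over lower {13}. Verdict: Kummer (I3) matches (x = -1; c = 13 equals 1+a-b for upper {-10, 2}: listed pattern). Its exact value is 14.


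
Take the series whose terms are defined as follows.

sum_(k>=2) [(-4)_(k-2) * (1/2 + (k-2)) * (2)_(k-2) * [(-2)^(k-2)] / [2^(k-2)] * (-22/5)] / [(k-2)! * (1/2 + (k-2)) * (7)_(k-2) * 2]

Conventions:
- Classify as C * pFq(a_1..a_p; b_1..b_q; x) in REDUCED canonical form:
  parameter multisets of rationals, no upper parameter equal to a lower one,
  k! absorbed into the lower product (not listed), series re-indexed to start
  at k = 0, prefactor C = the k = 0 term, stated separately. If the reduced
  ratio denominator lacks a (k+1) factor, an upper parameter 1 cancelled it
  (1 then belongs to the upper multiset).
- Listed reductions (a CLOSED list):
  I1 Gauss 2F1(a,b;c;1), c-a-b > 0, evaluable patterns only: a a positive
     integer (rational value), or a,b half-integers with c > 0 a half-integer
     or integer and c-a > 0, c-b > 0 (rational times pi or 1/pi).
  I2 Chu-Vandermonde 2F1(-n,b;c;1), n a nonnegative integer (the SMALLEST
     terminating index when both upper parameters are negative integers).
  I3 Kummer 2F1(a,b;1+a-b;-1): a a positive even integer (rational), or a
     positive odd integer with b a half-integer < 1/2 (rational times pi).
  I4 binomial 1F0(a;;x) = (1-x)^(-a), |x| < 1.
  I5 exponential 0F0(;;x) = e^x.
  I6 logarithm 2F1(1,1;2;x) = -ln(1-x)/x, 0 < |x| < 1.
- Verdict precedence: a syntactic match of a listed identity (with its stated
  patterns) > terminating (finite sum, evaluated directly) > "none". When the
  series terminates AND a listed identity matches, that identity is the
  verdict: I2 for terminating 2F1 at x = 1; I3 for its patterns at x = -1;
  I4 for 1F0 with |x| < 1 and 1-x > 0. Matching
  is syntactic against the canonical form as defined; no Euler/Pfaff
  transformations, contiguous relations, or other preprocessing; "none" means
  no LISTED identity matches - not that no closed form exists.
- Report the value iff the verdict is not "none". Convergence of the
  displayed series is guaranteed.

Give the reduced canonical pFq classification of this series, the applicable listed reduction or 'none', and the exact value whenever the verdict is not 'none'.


Prefactor -11/5, argument -1: 2F1 with upper {-4, 2} over lower {7}. Verdict (x = -1): Kummer (I3) applies (x = -1; c = 7 equals 1+a-b for upper {-4, 2}: listed pattern). Hence: -33/5.

The tell: from the first term -11/5: the constant factors (C = -11/5, x = -1) combine into one prefactor.
Term ratio: r(k) = (-1) * (k-4) (k+2) / [(k+7) (k+1)] - poly over poly, x = (-1) from leading terms; C = -11/5 at k = 0.


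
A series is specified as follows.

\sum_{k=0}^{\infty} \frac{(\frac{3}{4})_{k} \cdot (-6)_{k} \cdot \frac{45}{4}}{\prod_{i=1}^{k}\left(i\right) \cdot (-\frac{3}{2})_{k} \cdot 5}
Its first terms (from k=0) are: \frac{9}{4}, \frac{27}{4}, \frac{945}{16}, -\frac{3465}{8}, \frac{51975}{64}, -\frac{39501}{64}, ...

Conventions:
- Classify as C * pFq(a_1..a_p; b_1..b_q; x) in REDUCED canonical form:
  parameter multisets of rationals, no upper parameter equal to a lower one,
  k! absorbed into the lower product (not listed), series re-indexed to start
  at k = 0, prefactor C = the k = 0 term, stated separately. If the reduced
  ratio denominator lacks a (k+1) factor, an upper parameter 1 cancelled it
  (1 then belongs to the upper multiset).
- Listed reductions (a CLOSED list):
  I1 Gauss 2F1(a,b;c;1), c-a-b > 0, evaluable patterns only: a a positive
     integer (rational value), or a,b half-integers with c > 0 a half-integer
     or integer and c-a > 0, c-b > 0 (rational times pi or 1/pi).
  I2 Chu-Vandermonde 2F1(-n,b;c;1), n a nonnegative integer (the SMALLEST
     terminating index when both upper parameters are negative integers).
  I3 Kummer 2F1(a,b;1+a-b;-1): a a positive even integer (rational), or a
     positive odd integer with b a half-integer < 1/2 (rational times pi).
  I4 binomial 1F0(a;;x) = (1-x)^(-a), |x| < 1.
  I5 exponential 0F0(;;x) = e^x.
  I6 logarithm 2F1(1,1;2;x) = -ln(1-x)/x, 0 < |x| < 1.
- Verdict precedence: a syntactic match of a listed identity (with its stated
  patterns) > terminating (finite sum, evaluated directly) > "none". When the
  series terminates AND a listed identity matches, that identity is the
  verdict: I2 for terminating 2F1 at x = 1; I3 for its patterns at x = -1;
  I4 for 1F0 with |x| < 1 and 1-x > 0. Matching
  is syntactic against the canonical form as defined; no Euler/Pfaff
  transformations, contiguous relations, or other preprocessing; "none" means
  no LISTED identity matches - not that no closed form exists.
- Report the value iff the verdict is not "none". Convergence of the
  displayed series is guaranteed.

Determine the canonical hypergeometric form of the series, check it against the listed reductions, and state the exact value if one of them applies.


Key observation: t_0 = \frac{9}{4} here, and the constant factors (C = 9/4) combine into one prefactor.
Step ratio: r(k) = 1 * (k-6) (k+\frac{3}{4}) / [(k-\frac{3}{2}) (k+1)] - rational; roots negated = parameters, x = 1, C = \frac{9}{4}.

Canonical form: C = \frac{9}{4} times 2F1 with upper {-6, \frac{3}{4}}, lower {-\frac{3}{2}}, x = 1. Verdict: Vandermonde's identity (I2) matches (terminating 2F1 at x = 1 with n = 6, b = 3/4, c = -\frac{3}{2}). Value: -\frac{297}{256}.


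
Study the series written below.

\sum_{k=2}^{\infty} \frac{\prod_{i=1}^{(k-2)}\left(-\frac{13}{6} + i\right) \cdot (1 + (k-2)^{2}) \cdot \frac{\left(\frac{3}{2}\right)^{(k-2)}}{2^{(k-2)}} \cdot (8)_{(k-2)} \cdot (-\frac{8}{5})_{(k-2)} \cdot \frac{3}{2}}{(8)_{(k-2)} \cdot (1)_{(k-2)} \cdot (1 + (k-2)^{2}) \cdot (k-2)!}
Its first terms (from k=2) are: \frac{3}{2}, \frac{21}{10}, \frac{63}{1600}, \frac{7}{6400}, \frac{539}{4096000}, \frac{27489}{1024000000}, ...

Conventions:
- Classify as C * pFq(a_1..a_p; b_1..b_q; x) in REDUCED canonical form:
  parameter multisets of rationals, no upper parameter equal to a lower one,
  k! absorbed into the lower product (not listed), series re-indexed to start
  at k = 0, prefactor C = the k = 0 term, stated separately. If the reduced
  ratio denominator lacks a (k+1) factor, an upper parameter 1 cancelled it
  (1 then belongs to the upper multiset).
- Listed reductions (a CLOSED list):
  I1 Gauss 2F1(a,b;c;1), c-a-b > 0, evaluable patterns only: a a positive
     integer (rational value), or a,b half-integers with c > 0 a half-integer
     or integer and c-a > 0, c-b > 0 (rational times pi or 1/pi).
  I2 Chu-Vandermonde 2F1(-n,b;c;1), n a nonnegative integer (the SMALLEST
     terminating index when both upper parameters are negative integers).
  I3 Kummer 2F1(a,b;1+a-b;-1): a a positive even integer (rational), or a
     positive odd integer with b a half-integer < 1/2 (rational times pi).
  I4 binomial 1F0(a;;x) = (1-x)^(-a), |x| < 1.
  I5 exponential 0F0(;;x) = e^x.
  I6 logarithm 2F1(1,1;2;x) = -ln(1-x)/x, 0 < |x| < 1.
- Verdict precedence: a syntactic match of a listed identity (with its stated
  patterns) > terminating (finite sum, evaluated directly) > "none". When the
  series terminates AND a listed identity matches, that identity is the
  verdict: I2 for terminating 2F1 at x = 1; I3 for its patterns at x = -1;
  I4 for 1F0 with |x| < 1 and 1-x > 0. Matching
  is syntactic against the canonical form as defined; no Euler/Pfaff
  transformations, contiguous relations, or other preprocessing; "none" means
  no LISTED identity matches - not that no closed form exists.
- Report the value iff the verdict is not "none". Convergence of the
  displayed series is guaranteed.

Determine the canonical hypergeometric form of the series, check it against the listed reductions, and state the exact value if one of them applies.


At argument \frac{3}{4}: a 2F1 with upper {-\frac{8}{5}, -\frac{7}{6}}, lower {1}, scaled by C = \frac{3}{2}. Verdict: none here - no I1-I6 shape fits x = \frac{3}{4} with lower {1}.

Key step: t_0 = \frac{3}{2} here, and the parameter 8 appears in both the upper and lower lists and cancels (alongside the other common factor).
Term ratio: r(k) = \frac{3}{4} * (k-\frac{8}{5}) (k-\frac{7}{6}) / [(k+1) (k+1)] - rational in k, leading ratio \frac{3}{4}; with t_0 = \frac{3}{2}, classification follows.


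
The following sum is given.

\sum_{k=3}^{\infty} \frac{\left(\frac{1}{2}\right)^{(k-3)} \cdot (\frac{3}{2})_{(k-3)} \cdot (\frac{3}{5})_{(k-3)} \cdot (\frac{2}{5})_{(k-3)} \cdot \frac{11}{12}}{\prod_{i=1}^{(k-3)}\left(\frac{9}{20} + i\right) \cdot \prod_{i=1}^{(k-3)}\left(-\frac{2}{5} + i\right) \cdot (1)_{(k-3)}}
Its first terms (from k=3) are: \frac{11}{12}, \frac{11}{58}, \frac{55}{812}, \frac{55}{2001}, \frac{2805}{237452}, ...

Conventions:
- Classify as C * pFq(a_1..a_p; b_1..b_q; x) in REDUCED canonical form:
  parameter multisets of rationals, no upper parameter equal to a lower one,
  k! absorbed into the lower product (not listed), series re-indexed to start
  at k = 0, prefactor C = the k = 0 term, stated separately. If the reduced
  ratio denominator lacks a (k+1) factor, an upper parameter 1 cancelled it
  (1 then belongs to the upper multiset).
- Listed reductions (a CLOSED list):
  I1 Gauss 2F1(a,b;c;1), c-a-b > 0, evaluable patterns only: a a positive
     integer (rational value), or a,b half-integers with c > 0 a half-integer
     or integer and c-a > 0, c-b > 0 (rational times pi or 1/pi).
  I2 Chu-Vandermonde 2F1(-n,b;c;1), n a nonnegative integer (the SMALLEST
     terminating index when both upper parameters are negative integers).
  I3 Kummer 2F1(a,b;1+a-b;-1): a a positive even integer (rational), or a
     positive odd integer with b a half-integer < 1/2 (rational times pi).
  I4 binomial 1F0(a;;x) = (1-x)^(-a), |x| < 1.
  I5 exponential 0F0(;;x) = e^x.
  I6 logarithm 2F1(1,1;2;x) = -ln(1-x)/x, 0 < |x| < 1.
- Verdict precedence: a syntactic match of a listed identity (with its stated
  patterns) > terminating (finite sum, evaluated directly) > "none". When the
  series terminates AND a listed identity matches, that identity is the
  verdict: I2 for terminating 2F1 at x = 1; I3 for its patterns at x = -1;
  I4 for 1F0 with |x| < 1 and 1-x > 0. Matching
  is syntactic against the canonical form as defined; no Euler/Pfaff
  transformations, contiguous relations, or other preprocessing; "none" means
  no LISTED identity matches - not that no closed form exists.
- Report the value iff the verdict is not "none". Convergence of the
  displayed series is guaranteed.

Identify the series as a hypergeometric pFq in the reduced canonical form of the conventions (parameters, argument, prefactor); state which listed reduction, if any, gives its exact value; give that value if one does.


Key observation: x = \frac{1}{2} and the lower running product (C = 11/12) is a rising factorial.
Term ratio: r(k) = \frac{1}{2} * (k+\frac{2}{5}) (k+\frac{3}{2}) / [(k+\frac{29}{20}) (k+1)] - rational; roots negated = parameters, x = \frac{1}{2}, C = \frac{11}{12}.

At argument \frac{1}{2}: a 2F1 with upper {\frac{2}{5}, \frac{3}{2}}, lower {\frac{29}{20}}, scaled by C = \frac{11}{12}. Verdict: none here - no I1-I6 shape fits x = \frac{1}{2} with lower {\frac{29}{20}}.


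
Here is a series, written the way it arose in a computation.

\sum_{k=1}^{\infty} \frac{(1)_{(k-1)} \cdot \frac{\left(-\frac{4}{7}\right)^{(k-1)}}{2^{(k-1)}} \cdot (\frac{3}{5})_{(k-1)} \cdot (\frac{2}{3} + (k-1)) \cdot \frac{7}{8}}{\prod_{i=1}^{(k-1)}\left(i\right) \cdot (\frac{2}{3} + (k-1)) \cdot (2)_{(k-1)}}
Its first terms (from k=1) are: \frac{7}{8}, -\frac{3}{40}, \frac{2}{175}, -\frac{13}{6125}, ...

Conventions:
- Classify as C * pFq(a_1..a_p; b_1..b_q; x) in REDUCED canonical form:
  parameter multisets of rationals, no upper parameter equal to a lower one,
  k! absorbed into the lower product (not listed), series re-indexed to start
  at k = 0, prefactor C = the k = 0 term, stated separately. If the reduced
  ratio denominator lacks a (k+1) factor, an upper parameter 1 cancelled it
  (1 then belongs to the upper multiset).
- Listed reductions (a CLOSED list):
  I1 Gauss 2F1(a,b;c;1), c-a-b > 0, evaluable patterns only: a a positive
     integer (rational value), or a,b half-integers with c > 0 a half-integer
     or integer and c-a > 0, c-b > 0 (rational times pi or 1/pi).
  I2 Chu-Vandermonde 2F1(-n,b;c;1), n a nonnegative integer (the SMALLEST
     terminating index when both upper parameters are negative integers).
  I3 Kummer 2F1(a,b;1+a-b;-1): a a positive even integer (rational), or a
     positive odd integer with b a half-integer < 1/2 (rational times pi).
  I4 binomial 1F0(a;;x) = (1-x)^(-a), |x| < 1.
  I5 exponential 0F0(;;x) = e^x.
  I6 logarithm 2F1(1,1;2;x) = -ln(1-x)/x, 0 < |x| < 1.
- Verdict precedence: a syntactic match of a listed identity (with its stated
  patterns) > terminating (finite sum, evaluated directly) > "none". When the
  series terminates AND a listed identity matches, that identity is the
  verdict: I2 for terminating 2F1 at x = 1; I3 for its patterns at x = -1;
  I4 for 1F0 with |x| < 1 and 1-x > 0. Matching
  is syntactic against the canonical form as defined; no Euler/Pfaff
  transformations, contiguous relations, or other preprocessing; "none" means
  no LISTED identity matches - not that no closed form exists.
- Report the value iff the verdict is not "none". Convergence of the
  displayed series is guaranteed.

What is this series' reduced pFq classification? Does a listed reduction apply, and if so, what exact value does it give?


Key step: from the first term \frac{7}{8}: the product of the first k integers (prefactor 7/8) is k!.
Adjacent-term ratio: r(k) = -\frac{2}{7} * (k+\frac{3}{5}) (k+1) / [(k+2) (k+1)] - rational in k, leading ratio -\frac{2}{7}; with t_0 = \frac{7}{8}, classification follows.

Reduced: x = -\frac{2}{7}, 2F1, upper = {\frac{3}{5}, 1}, lower = {2}, C = \frac{7}{8}. Verdict: none here - no I1-I6 shape fits x = -\frac{2}{7} with lower {2}.


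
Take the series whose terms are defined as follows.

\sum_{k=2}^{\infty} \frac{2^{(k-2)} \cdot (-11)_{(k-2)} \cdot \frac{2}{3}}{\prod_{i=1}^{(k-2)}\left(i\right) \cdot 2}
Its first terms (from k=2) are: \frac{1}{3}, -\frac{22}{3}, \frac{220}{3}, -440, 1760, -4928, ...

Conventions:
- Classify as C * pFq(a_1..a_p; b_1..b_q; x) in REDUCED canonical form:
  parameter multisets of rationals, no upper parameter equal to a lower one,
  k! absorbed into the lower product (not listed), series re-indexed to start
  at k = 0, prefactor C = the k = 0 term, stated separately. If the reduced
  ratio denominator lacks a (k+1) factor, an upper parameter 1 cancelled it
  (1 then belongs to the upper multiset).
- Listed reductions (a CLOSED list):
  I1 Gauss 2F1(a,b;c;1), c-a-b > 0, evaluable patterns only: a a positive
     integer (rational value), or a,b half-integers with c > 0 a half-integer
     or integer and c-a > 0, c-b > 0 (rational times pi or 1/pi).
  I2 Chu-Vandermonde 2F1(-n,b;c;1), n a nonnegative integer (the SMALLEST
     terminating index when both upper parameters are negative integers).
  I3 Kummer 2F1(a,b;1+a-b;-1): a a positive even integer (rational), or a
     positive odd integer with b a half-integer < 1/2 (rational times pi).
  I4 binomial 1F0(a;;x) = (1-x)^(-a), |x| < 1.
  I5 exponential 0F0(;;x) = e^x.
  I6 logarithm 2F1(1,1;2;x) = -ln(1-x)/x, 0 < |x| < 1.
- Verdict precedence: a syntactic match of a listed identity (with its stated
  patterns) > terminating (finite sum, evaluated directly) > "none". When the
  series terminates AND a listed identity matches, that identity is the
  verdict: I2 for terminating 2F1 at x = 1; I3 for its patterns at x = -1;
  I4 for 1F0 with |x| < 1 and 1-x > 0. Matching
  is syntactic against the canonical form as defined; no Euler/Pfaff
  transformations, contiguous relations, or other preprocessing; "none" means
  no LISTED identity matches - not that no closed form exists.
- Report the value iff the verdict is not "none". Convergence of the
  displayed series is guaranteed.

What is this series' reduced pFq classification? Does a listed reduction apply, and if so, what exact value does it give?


The series (x = 2) is 1F0: upper {-11}, lower {-}, prefactor \frac{1}{3}. Verdict: terminating - upper parameter -11 makes this a finite sum (last index 11), evaluated exactly. Sum: -\frac{1}{3}.

Structural cue: x = 2 and the constant factors (C = 1/3, x = 2) combine into one prefactor.
Term ratio: r(k) = 2 * (k-11) / [(k+1)] - poly over poly, x = 2 from leading terms; C = \frac{1}{3} at k = 0.


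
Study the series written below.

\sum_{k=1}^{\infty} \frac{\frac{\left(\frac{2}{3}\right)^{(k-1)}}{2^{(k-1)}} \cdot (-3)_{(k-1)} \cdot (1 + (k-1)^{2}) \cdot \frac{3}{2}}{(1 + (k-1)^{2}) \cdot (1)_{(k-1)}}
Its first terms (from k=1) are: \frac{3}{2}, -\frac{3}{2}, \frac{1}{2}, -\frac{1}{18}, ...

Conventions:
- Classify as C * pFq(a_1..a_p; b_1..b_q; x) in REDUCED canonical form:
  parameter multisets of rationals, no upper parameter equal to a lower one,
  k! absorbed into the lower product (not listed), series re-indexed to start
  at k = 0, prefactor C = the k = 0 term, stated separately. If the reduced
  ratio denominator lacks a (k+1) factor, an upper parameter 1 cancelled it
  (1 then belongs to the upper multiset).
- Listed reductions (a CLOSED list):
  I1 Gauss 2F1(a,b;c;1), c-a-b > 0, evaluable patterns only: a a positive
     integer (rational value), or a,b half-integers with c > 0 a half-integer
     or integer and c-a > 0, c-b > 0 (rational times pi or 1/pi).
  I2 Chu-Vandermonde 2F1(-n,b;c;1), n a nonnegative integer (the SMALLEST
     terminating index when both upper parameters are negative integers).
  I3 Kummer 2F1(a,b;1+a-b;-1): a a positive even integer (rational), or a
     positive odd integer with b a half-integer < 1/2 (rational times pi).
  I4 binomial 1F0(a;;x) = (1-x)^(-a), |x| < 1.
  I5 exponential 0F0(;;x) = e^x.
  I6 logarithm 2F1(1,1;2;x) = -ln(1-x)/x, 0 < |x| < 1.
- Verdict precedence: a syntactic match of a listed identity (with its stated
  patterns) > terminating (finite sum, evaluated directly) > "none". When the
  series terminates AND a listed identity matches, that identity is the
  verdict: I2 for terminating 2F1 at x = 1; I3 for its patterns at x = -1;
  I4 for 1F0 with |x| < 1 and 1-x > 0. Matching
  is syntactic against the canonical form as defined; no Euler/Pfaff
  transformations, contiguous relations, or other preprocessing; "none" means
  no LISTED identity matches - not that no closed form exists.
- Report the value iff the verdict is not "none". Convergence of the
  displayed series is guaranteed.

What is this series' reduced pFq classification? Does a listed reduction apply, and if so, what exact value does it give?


Prefactor \frac{3}{2}, argument \frac{1}{3}: 1F0 with upper {-3} over lower {-}. Verdict (x = \frac{1}{3}): binomial (I4) applies (the 1F0 binomial series: exponent 3, x = \frac{1}{3}). Its exact value is \frac{4}{9}.

Key step: x = \frac{1}{3} and the two k-th powers (C = 3/2, x = 1/3) combine into one argument.
Adjacent-term ratio: r(k) = \frac{1}{3} * (k-3) / [(k+1)] - rational in k, leading ratio \frac{1}{3}; with t_0 = \frac{3}{2}, classification follows.


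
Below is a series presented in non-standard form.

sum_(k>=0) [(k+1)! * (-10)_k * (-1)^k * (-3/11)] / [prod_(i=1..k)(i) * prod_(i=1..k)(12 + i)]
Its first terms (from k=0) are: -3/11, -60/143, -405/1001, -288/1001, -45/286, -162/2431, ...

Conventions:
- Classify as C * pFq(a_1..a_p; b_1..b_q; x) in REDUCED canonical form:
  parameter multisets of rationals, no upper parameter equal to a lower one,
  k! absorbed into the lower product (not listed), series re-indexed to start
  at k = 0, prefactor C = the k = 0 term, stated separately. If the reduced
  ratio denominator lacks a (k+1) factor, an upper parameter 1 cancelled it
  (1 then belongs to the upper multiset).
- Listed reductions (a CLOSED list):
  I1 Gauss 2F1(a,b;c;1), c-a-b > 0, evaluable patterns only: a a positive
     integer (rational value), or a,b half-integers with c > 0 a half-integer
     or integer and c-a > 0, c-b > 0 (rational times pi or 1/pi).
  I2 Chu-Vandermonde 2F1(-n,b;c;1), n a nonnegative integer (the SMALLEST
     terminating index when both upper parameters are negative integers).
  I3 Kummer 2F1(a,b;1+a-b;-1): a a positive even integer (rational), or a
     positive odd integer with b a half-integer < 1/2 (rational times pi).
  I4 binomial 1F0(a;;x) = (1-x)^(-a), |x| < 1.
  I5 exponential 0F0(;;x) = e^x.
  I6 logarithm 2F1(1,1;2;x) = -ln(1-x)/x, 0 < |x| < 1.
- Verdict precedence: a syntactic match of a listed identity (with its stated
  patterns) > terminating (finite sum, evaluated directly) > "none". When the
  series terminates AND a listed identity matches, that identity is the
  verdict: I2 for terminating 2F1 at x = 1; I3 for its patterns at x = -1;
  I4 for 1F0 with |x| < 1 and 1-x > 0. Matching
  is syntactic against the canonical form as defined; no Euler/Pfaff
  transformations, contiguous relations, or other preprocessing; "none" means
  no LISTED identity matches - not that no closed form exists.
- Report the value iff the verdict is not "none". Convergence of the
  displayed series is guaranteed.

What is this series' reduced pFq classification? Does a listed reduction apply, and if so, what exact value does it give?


x = -1 here; the reduced form reads 2F1, upper {-10, 2}, lower {13}, C = -3/11. Verdict: Kummer (I3) applies (x = -1; c = 13 equals 1+a-b for upper {-10, 2}: listed pattern). Exact value: -18/11.

First insight: from the first term -3/11: the lower running product (C = -3/11) is a rising factorial.
Term ratio: r(k) = (-1) * (k-10) (k+2) / [(k+13) (k+1)] - rational in k, leading ratio (-1); with t_0 = -3/11, classification follows.


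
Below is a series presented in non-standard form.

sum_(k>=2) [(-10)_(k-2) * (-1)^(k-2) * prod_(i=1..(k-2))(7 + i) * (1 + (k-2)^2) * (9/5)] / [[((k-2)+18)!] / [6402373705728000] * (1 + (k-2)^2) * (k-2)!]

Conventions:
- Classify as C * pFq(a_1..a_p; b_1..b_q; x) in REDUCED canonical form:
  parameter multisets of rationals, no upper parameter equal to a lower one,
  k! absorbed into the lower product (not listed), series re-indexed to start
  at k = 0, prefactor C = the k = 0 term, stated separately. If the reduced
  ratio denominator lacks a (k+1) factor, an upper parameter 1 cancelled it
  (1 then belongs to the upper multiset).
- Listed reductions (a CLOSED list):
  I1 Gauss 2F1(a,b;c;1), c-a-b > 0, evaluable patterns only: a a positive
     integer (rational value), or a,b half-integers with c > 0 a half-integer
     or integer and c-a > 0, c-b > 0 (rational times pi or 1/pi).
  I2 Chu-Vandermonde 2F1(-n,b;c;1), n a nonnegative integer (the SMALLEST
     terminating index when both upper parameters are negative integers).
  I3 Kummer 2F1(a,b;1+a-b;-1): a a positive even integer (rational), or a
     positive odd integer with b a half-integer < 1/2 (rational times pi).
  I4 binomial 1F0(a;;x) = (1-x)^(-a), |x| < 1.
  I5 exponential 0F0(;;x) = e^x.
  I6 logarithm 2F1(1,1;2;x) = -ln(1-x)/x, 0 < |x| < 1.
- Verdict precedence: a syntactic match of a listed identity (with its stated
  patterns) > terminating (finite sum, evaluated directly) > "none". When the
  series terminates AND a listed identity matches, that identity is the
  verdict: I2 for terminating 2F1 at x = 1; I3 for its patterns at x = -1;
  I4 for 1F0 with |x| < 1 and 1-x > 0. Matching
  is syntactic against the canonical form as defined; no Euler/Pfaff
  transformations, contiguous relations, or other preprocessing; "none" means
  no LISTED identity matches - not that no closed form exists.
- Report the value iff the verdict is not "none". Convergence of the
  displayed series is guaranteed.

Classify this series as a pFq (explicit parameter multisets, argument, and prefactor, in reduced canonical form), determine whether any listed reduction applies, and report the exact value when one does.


This is 9/5 * 2F1(-10, 8; 19; -1) in reduced canonical form. Verdict: Kummer (I3) fires (x = -1; c = 19 equals 1+a-b for upper {-10, 8}: listed pattern). Hence: 2754/35.

Key step: t_0 being 9/5, the running product (C = 9/5, x = -1) telescopes to a rising factorial.
Term ratio: r(k) = (-1) * (k-10) (k+8) / [(k+19) (k+1)] - poly over poly, x = (-1) from leading terms; C = 9/5 at k = 0.


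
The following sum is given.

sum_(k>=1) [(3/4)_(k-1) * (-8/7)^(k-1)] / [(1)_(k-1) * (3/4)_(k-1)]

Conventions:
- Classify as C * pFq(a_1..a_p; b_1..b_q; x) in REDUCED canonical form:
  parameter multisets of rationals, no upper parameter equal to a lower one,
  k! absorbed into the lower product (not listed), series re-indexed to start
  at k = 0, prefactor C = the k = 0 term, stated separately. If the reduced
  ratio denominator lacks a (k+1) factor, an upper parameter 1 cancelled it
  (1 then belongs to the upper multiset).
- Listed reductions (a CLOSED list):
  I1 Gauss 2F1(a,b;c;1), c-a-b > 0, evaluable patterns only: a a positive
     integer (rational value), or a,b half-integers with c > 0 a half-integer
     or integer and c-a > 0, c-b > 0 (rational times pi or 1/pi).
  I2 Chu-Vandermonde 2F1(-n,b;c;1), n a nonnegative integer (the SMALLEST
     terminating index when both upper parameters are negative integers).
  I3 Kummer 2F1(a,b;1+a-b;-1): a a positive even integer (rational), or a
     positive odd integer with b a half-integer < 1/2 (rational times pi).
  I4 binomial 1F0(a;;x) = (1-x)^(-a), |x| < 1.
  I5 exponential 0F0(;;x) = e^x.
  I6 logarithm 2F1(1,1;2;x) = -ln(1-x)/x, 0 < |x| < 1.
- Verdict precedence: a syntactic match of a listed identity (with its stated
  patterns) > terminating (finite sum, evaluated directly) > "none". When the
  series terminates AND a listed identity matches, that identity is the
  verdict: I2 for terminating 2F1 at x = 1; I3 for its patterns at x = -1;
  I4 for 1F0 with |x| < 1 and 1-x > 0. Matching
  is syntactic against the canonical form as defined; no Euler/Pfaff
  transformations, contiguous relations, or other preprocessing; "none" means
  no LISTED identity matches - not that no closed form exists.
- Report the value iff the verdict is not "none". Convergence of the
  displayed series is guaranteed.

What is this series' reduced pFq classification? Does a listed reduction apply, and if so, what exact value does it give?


Key step: from the first term 1: (1)_k (C = 1, x = -8/7) is k! itself.
Adjacent-term ratio: r(k) = (-8/7) * 1 / [(k+1)] - rational; roots negated = parameters, x = (-8/7), C = 1.

Classification (C = 1): 0F0 with upper {-}, lower {-}, argument x = -8/7. Verdict (x = -8/7): exponential (I5) applies (the 0F0 exponential series at x = -8/7). Value: e^(-8/7).


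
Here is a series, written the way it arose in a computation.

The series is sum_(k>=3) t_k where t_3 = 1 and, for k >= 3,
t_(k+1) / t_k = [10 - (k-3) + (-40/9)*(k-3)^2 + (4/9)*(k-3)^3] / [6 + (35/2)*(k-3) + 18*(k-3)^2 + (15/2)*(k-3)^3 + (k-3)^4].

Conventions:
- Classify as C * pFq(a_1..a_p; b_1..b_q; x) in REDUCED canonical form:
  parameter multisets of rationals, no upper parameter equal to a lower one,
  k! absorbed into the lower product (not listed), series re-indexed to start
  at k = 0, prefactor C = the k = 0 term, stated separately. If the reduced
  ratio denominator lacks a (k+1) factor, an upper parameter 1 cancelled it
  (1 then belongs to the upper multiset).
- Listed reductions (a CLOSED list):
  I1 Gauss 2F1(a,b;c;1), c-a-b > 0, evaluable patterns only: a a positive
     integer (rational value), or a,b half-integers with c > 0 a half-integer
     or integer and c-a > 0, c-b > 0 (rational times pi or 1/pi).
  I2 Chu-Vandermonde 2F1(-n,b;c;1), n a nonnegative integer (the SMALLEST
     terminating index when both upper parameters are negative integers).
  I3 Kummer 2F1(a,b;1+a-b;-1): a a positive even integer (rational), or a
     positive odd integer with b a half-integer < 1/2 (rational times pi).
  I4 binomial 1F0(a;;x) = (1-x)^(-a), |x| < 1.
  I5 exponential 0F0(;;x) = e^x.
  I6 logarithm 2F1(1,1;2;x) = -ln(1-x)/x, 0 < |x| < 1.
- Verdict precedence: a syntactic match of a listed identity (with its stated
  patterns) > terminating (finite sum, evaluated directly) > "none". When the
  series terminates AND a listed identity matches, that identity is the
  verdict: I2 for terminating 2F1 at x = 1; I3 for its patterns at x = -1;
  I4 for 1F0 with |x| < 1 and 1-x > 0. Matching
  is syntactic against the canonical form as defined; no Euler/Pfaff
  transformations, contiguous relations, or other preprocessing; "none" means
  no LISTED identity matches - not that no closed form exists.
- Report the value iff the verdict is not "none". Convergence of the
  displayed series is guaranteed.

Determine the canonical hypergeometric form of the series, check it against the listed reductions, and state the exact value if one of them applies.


With C = 1: the canonical form is 2F2(-10, -3/2; 1, 4; 4/9). Verdict: terminating. (-10)_k vanishes past k = 10, leaving a 11-term sum, computed directly. Exact value: 851978460428803/301258172246400.

The tell: x = (4/9) and the ratio is unreduced: k + 3/2 divides both sides (C = 1).
Consecutive-term ratio: r(k) = (4/9) * (k-10) (k-3/2) / [(k+1) (k+4) (k+1)] - rational in k. x = (4/9); t_0 = 1; negate the roots.


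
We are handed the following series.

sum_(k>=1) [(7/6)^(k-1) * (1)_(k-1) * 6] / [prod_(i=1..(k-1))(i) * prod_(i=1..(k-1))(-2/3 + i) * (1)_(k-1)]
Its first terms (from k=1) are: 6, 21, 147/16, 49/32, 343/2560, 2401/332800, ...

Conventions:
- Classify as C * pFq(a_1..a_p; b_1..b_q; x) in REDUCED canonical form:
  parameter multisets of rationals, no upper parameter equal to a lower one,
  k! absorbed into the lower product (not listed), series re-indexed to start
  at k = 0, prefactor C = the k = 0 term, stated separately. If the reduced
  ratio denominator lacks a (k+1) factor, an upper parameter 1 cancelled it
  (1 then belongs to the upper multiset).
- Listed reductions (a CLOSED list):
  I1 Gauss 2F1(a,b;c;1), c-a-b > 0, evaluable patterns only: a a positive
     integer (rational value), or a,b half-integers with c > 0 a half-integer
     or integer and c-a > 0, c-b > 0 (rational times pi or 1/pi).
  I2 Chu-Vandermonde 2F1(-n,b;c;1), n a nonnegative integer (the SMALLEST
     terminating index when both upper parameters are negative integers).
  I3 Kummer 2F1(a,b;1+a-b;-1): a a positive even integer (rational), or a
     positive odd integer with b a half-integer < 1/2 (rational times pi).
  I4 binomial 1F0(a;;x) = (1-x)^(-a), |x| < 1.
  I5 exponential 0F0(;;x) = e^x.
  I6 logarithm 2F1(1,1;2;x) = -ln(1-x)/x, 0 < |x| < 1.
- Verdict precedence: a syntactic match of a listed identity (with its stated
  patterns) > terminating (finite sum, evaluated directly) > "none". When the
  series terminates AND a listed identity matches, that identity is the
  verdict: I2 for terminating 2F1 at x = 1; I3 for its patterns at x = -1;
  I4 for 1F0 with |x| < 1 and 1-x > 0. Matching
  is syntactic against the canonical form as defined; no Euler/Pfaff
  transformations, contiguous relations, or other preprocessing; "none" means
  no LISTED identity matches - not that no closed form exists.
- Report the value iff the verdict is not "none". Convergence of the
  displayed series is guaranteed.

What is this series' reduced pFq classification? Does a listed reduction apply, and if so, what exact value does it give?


The series (x = 7/6) is 0F1: upper {-}, lower {1/3}, prefactor 6. Verdict: none - this 0F1 at x = 7/6 matches no listed pattern, and upper {-} holds no stopper.

The tell: with t_0 = 6, the parameter 1 appears in both the upper and lower lists and cancels.
Step ratio: r(k) = (7/6) * 1 / [(k+1/3) (k+1)] - rational in k. x = (7/6); t_0 = 6; negate the roots.


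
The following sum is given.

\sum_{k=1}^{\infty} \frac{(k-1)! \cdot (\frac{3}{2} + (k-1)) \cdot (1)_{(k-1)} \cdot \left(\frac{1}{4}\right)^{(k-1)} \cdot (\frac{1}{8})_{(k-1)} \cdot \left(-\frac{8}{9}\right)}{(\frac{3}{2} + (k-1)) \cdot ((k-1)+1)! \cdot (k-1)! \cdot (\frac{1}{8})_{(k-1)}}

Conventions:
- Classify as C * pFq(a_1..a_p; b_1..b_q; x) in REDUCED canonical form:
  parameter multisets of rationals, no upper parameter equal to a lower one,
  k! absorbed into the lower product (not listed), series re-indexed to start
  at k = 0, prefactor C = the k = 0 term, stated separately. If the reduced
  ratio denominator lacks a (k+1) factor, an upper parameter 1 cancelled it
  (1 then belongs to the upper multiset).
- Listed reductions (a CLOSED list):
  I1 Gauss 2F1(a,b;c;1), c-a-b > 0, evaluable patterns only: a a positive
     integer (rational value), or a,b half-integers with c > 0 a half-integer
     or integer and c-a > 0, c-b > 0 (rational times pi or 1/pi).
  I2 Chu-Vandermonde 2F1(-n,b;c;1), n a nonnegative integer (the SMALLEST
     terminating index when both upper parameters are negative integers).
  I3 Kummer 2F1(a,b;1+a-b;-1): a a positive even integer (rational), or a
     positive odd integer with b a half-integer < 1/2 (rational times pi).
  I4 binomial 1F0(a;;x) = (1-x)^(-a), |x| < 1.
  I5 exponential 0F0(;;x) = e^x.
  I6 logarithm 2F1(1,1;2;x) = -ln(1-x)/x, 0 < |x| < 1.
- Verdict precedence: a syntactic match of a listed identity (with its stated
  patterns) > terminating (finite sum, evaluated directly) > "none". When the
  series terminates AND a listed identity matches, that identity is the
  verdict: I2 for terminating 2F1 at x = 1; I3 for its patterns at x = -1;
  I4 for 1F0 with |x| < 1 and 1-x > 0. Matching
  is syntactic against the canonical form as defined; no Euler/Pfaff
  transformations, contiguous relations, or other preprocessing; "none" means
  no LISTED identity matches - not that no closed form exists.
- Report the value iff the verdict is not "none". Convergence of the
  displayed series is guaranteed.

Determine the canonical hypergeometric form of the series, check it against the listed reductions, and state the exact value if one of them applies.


At argument \frac{1}{4}: a 2F1 with upper {1, 1}, lower {2}, scaled by C = -\frac{8}{9}. Verdict: the I6 logarithm reduction matches (the logarithm: parameters (1,1;2), x = \frac{1}{4}). Exact value: \frac{32}{9} \cdot \ln\left(\frac{3}{4}\right).

Key observation: from the first term -\frac{8}{9}: the factor k + 3/2 cancels (top and bottom), leaving prefactor -8/9.
Step ratio: r(k) = \frac{1}{4} * (k+1) (k+1) / [(k+2) (k+1)] ; factor over Q: parameters, x = \frac{1}{4}, and C = -\frac{8}{9}.


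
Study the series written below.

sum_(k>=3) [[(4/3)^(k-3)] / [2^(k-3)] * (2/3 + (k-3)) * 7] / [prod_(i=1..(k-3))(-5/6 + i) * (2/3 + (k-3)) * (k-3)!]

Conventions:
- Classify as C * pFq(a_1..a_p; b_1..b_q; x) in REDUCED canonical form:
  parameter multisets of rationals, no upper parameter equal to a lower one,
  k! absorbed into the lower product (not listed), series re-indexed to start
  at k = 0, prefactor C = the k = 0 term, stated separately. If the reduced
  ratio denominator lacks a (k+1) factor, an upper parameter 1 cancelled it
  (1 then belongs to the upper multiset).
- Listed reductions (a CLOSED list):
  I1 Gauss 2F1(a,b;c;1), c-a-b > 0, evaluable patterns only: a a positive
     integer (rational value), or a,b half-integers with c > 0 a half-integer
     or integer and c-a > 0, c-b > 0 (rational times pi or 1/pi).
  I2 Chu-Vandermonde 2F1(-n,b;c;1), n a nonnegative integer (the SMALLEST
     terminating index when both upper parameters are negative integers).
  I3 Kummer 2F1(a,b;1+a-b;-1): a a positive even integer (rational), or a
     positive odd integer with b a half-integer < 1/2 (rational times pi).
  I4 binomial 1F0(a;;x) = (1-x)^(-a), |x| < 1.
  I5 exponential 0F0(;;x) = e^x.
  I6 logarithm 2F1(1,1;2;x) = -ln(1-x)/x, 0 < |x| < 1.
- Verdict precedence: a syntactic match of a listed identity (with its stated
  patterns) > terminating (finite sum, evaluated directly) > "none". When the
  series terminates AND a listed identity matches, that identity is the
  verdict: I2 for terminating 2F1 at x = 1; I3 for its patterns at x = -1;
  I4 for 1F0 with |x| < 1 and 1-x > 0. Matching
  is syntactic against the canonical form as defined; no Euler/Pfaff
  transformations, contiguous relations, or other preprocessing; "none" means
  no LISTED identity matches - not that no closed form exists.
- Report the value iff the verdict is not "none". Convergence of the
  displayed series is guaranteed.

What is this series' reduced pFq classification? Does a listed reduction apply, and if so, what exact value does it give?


Key step: t_0 being 7, the two k-th powers (prefactor 7) combine into one argument.
Step ratio: r(k) = (2/3) * 1 / [(k+1/6) (k+1)] ; factor over Q: parameters, x = (2/3), and C = 7.

Canonical form: C = 7 times 0F1 with upper {-}, lower {1/6}, x = 2/3. Verdict: none. No listed pattern accepts 0F1(-; 1/6; 2/3).


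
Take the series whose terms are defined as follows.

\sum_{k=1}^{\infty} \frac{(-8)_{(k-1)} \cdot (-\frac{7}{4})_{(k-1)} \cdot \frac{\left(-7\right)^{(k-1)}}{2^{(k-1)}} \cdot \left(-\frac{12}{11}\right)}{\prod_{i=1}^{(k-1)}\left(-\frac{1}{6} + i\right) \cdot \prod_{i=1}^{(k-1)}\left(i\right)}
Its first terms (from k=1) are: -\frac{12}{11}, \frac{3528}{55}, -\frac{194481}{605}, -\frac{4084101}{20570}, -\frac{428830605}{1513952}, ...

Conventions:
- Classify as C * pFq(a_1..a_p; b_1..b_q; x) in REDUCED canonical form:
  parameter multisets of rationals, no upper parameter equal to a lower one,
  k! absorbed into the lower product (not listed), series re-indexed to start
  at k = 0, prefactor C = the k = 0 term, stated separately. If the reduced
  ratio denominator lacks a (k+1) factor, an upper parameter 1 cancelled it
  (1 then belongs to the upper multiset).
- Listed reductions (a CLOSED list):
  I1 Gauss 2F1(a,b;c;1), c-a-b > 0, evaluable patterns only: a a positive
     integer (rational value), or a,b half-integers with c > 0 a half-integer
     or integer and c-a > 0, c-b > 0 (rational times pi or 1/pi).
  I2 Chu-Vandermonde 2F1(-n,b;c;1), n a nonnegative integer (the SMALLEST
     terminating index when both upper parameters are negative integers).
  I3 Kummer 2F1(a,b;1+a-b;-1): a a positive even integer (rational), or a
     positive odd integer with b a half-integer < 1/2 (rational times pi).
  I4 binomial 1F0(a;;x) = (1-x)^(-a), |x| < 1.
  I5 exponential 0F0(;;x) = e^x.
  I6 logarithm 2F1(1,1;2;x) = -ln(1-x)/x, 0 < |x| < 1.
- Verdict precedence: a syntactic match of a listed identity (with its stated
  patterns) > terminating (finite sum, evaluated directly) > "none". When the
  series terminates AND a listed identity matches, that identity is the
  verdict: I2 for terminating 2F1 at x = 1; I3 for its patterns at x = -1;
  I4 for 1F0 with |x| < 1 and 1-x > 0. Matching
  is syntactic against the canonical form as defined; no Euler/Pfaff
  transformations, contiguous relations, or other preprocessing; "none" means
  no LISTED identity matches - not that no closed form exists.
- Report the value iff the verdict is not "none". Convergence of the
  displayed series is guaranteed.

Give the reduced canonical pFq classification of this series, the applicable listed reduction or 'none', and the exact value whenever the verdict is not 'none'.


At argument -\frac{7}{2}: a 2F1 with upper {-8, -\frac{7}{4}}, lower {\frac{5}{6}}, scaled by C = -\frac{12}{11}. Verdict: terminating - upper -8 stops the sum at k = 8; the 9 terms are added exactly. Its exact value is -\frac{22409266173183201}{12740394106880}.

Structural cue: t_0 = -\frac{12}{11} here, and the two geometric factors (C = -12/11) combine into one argument.
Ratio: r(k) = -\frac{7}{2} * (k-8) (k-\frac{7}{4}) / [(k+\frac{5}{6}) (k+1)] - poly over poly, x = -\frac{7}{2} from leading terms; C = -\frac{12}{11} at k = 0.
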